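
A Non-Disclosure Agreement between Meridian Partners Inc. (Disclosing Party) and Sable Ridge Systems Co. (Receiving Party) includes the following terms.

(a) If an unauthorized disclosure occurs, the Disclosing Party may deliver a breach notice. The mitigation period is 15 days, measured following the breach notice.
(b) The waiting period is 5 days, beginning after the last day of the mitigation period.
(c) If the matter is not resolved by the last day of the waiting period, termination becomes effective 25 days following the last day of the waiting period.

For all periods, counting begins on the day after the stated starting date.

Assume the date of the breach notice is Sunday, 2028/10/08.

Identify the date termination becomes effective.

2028/11/22

The last day of the mitigation period: 15 calendar days after 2028/10/08 is 2028/10/23.
The last day of the waiting period: 5 calendar days after 2028/10/23 is 2028/10/28.
The date termination becomes effective: 25 calendar days after 2028/10/28 is 2028/11/22.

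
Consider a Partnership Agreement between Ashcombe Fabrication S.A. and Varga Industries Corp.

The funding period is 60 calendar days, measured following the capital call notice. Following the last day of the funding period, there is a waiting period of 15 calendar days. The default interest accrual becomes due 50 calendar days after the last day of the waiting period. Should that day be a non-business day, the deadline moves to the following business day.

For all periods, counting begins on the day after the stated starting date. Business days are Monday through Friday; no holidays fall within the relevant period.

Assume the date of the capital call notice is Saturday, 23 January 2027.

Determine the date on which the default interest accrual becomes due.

28 May 2027

The last day of the funding period: 60 calendar days after 23 January 2027 is 24 March 2027.
The last day of the waiting period: 24 March 2027 + 15 days = 8 April 2027.
The date on which the default interest accrual becomes due: 8 April 2027 + 50 days = 28 May 2027. 28 May 2027 is a Friday, so no roll-forward applies.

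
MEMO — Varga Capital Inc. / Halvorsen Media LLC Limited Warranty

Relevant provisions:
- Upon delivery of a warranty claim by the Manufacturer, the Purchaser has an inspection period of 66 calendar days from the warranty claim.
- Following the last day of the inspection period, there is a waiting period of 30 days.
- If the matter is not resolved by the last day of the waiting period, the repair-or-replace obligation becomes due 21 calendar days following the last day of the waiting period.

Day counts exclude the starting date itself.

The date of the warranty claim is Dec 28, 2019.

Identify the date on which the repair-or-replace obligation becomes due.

Apr 23, 2020

Adding 66 calendar days to Dec 28, 2019 gives Mar 3, 2020, which is the last day of the inspection period.
The last day of the waiting period: 30 calendar days after Mar 3, 2020 is Apr 2, 2020.
The date on which the repair-or-replace obligation becomes due: 21 calendar days after Apr 2, 2020 is Apr 23, 2020.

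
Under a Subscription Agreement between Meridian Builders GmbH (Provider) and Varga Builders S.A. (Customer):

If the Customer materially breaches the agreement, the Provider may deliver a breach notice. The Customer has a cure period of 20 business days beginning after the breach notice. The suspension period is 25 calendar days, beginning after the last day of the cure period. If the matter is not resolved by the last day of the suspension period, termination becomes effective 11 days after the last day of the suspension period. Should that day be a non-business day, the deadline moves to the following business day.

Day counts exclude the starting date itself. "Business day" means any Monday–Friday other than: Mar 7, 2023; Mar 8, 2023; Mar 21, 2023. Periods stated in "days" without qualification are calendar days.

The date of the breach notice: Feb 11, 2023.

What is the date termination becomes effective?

The last day of the cure period: counting 20 business days from Saturday, Feb 11, 2023 (Feb 13, Feb 14, Feb 15, Feb 16, …, Mar 10, Mar 13, Mar 14, skipping weekends and the listed holidays on Mar 7, Mar 8) reaches Tuesday, Mar 14, 2023.
The last day of the suspension period: Mar 14, 2023 + 25 days = Apr 8, 2023.
Adding 11 calendar days to Apr 8, 2023 gives Apr 19, 2023, which is the date termination becomes effective. Apr 19, 2023 is a Wednesday and is not a listed holiday, so no roll-forward applies.

Apr 19, 2023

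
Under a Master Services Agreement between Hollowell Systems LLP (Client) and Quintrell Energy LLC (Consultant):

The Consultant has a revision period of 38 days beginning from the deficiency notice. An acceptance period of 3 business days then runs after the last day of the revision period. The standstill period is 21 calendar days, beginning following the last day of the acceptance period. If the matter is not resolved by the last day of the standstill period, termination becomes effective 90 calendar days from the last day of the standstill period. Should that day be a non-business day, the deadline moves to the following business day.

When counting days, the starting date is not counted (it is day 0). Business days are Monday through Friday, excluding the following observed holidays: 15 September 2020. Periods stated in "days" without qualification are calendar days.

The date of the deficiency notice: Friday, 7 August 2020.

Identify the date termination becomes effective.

7 January 2021

Adding 38 calendar days to 7 August 2020 gives 14 September 2020, which is the last day of the revision period.
From Monday, 14 September 2020, 3 business days (Sep 16, Sep 17, Sep 18, skipping weekends and the listed holiday on Sep 15) brings us to Friday, 18 September 2020, which is the last day of the acceptance period.
The last day of the standstill period: 18 September 2020 + 21 days = 9 October 2020.
The date termination becomes effective: 90 calendar days after 9 October 2020 is 7 January 2021. 7 January 2021 is a Thursday and is not a listed holiday, so no roll-forward applies.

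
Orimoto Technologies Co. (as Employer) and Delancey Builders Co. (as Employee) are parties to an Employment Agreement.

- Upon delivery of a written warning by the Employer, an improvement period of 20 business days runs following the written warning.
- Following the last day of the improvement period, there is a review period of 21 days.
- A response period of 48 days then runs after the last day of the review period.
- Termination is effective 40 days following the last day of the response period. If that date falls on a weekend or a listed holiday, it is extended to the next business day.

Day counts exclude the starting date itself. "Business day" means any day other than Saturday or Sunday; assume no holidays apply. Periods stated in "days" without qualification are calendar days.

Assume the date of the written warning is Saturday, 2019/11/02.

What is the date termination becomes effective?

2020/03/17

The last day of the improvement period: 20 business days after Saturday, 2019/11/02, skipping weekends — Nov 4, Nov 5, Nov 6, Nov 7, …, Nov 27, Nov 28, Nov 29 — lands on Friday, 2019/11/29.
The last day of the review period: 21 calendar days after 2019/11/29 is 2019/12/20.
The last day of the response period: 2019/12/20 + 48 days = 2020/02/06.
The date termination becomes effective: 2020/02/06 + 40 days = 2020/03/17. 2020/03/17 is a Tuesday, so no roll-forward applies.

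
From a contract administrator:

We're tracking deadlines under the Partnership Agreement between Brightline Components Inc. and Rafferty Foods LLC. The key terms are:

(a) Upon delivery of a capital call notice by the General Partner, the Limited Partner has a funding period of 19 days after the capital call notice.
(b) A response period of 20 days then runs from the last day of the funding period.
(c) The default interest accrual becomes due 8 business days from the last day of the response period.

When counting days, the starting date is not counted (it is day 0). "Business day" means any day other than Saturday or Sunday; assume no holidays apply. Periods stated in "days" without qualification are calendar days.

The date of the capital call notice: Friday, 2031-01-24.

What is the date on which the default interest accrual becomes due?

2031-03-14

The last day of the funding period: 19 calendar days after 2031-01-24 is 2031-02-12.
The last day of the response period: 2031-02-12 + 20 days = 2031-03-04.
From Tuesday, 2031-03-04, 8 business days (Mar 5, Mar 6, Mar 7, Mar 10, Mar 11, Mar 12, Mar 13, Mar 14, skipping weekends) brings us to Friday, 2031-03-14, which is the date on which the default interest accrual becomes due.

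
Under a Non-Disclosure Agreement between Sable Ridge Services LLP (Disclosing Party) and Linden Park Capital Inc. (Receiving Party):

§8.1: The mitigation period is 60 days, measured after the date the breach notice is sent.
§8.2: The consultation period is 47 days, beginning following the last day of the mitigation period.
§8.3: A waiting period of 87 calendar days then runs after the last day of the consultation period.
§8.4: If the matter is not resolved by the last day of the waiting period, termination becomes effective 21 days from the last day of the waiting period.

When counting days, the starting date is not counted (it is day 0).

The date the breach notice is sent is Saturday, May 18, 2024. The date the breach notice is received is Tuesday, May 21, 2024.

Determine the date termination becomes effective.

The last day of the mitigation period: 60 calendar days after May 18, 2024 is July 17, 2024.
Adding 47 calendar days to July 17, 2024 gives September 2, 2024, which is the last day of the consultation period.
Adding 87 calendar days to September 2, 2024 gives November 28, 2024, which is the last day of the waiting period.
Adding 21 calendar days to November 28, 2024 gives December 19, 2024, which is the date termination becomes effective.

December 19, 2024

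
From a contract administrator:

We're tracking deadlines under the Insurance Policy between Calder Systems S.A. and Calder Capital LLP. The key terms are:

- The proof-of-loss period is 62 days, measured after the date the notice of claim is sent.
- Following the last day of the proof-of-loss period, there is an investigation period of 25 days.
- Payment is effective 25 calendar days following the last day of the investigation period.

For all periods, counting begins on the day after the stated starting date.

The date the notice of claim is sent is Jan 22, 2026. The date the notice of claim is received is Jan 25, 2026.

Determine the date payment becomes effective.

May 14, 2026

Adding 62 calendar days to Jan 22, 2026 gives Mar 25, 2026, which is the last day of the proof-of-loss period.
The last day of the investigation period: 25 calendar days after Mar 25, 2026 is Apr 19, 2026.
The date payment becomes effective: Apr 19, 2026 + 25 days = May 14, 2026.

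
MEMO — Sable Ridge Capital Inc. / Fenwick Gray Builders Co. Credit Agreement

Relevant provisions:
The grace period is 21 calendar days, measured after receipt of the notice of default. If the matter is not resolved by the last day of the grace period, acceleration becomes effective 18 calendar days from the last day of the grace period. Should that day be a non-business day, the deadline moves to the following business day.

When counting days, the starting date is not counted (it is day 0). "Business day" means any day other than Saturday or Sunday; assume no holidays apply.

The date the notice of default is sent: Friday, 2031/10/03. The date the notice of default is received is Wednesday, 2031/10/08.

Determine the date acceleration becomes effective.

The last day of the grace period: 2031/10/08 + 21 days = 2031/10/29.
Adding 18 calendar days to 2031/10/29 gives 2031/11/16, which is the date acceleration becomes effective. That falls on a Sunday, so it rolls to the next business day, Monday, 2031/11/17.

2031/11/17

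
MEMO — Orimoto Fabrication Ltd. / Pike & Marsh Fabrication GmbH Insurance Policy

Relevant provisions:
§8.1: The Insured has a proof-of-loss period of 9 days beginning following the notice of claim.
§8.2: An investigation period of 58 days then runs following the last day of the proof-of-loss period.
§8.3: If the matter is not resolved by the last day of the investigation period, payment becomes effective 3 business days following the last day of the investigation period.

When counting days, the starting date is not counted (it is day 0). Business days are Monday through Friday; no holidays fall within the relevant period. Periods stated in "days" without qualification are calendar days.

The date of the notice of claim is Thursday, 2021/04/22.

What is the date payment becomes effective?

The last day of the proof-of-loss period: 2021/04/22 + 9 days = 2021/05/01.
The last day of the investigation period: 58 calendar days after 2021/05/01 is 2021/06/28.
From Monday, 2021/06/28, 3 business days (Jun 29, Jun 30, Jul 1, skipping weekends) brings us to Thursday, 2021/07/01, which is the date payment becomes effective.

2021/07/01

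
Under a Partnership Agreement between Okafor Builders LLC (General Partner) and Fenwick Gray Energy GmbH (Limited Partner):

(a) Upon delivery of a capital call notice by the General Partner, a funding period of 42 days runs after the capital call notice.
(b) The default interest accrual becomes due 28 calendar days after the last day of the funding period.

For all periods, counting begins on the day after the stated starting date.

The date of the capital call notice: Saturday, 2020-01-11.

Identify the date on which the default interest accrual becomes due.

The last day of the funding period: 42 calendar days after 2020-01-11 is 2020-02-22.
Adding 28 calendar days to 2020-02-22 gives 2020-03-21, which is the date on which the default interest accrual becomes due.

2020-03-21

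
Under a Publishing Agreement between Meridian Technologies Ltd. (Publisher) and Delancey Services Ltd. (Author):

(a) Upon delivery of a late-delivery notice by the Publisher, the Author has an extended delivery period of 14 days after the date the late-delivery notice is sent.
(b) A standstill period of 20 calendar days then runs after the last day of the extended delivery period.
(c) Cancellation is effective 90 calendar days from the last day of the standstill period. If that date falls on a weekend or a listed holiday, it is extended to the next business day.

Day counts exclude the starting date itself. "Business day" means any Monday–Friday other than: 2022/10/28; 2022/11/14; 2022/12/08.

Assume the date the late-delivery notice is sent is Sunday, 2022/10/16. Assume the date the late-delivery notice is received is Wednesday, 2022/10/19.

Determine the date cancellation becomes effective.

2023/02/17

Adding 14 calendar days to 2022/10/16 gives 2022/10/30, which is the last day of the extended delivery period.
The last day of the standstill period: 20 calendar days after 2022/10/30 is 2022/11/19.
Adding 90 calendar days to 2022/11/19 gives 2023/02/17, which is the date cancellation becomes effective. 2023/02/17 is a Friday and is not a listed holiday, so no roll-forward applies.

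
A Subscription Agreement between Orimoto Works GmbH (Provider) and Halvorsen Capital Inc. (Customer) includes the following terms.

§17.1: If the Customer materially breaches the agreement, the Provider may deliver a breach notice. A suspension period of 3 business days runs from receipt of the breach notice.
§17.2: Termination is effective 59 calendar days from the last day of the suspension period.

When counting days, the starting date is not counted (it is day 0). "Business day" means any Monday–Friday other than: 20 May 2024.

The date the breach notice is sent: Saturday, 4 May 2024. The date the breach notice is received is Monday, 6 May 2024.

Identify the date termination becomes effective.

7 July 2024

From Monday, 6 May 2024, 3 business days (May 7, May 8, May 9, skipping weekends) brings us to Thursday, 9 May 2024, which is the last day of the suspension period.
The date termination becomes effective: 59 calendar days after 9 May 2024 is 7 July 2024.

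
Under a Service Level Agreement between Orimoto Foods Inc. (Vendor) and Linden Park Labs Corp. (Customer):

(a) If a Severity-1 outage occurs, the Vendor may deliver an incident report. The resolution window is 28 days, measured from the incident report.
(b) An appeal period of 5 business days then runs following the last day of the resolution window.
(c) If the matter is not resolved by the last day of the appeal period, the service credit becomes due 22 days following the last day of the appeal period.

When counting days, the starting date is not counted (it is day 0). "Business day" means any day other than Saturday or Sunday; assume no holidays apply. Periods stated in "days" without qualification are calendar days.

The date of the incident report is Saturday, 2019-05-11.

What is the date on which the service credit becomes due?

The last day of the resolution window: 2019-05-11 + 28 days = 2019-06-08.
From Saturday, 2019-06-08, 5 business days (Jun 10, Jun 11, Jun 12, Jun 13, Jun 14, skipping weekends) brings us to Friday, 2019-06-14, which is the last day of the appeal period.
The date on which the service credit becomes due: 2019-06-14 + 22 days = 2019-07-06.

2019-07-06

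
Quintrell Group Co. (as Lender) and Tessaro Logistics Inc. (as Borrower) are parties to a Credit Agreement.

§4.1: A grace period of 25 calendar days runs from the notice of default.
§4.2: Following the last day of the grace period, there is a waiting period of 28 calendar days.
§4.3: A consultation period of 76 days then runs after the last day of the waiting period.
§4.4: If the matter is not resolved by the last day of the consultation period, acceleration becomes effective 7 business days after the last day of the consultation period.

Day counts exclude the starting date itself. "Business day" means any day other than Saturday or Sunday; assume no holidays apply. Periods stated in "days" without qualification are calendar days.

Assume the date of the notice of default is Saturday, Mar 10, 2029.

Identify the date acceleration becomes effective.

Adding 25 calendar days to Mar 10, 2029 gives Apr 4, 2029, which is the last day of the grace period.
The last day of the waiting period: 28 calendar days after Apr 4, 2029 is May 2, 2029.
The last day of the consultation period: 76 calendar days after May 2, 2029 is Jul 17, 2029.
The date acceleration becomes effective: 7 business days after Tuesday, Jul 17, 2029, skipping weekends — Jul 18, Jul 19, Jul 20, Jul 23, Jul 24, Jul 25, Jul 26 — lands on Thursday, Jul 26, 2029.

Jul 26, 2029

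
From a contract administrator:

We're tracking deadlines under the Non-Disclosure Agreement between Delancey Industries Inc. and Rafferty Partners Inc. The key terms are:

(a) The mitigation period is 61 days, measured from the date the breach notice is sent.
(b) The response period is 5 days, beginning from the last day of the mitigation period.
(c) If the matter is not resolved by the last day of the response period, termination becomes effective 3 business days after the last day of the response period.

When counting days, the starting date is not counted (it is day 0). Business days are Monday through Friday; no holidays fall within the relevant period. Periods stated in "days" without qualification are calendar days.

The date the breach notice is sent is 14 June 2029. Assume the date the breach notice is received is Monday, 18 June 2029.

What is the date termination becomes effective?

22 August 2029

Adding 61 calendar days to 14 June 2029 gives 14 August 2029, which is the last day of the mitigation period.
The last day of the response period: 14 August 2029 + 5 days = 19 August 2029.
The date termination becomes effective: 3 business days after Sunday, 19 August 2029, skipping weekends — Aug 20, Aug 21, Aug 22 — lands on Wednesday, 22 August 2029.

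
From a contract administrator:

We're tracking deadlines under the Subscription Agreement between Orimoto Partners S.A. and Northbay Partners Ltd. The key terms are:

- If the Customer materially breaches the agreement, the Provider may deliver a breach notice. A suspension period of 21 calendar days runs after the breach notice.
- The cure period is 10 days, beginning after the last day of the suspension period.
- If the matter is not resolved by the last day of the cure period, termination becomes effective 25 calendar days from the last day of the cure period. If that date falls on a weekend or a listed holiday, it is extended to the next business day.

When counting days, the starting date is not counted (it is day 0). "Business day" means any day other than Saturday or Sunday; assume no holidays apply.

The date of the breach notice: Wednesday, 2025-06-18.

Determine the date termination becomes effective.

The last day of the suspension period: 21 calendar days after 2025-06-18 is 2025-07-09.
Adding 10 calendar days to 2025-07-09 gives 2025-07-19, which is the last day of the cure period.
The date termination becomes effective: 2025-07-19 + 25 days = 2025-08-13. 2025-08-13 is a Wednesday, so no roll-forward applies.

2025-08-13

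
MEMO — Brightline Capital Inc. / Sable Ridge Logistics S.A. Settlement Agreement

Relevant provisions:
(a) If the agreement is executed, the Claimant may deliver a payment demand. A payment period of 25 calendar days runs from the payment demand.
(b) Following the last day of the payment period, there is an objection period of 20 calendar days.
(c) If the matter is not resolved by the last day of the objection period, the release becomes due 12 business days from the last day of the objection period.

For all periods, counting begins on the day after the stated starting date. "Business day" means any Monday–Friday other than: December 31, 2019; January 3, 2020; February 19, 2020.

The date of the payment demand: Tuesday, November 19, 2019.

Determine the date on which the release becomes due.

January 21, 2020

The last day of the payment period: 25 calendar days after November 19, 2019 is December 14, 2019.
The last day of the objection period: 20 calendar days after December 14, 2019 is January 3, 2020.
From Friday, January 3, 2020, 12 business days (Jan 6, Jan 7, Jan 8, Jan 9, …, Jan 17, Jan 20, Jan 21, skipping weekends) brings us to Tuesday, January 21, 2020, which is the date on which the release becomes due.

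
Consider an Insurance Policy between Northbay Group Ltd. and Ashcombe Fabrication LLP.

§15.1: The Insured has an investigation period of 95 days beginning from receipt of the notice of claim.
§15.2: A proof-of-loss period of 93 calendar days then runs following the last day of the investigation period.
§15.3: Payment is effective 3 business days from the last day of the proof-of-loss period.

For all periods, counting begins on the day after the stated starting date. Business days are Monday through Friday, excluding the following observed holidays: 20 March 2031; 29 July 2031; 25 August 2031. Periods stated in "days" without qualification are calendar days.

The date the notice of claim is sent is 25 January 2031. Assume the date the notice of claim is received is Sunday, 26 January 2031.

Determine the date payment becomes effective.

6 August 2031

The last day of the investigation period: 26 January 2031 + 95 days = 1 May 2031.
The last day of the proof-of-loss period: 1 May 2031 + 93 days = 2 August 2031.
The date payment becomes effective: counting 3 business days from Saturday, 2 August 2031 (Aug 4, Aug 5, Aug 6, skipping weekends) reaches Wednesday, 6 August 2031.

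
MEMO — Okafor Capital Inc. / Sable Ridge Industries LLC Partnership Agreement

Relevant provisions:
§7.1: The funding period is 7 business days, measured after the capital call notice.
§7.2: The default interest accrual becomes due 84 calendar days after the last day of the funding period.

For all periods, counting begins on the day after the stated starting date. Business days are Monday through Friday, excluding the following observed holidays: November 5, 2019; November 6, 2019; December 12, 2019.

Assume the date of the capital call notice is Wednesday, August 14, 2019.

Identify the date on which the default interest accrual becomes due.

The last day of the funding period: counting 7 business days from Wednesday, August 14, 2019 (Aug 15, Aug 16, Aug 19, Aug 20, Aug 21, Aug 22, Aug 23, skipping weekends) reaches Friday, August 23, 2019.
The date on which the default interest accrual becomes due: August 23, 2019 + 84 days = November 15, 2019.

November 15, 2019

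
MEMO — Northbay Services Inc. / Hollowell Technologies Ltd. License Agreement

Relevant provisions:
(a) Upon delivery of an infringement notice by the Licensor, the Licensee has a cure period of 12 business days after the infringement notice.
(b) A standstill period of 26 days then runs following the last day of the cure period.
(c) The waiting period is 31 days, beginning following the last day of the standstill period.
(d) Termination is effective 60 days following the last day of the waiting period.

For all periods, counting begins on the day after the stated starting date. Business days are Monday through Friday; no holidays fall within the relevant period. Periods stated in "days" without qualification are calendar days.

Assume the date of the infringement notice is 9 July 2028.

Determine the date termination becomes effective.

19 November 2028

From Sunday, 9 July 2028, 12 business days (Jul 10, Jul 11, Jul 12, Jul 13, …, Jul 21, Jul 24, Jul 25, skipping weekends) brings us to Tuesday, 25 July 2028, which is the last day of the cure period.
Adding 26 calendar days to 25 July 2028 gives 20 August 2028, which is the last day of the standstill period.
The last day of the waiting period: 31 calendar days after 20 August 2028 is 20 September 2028.
The date termination becomes effective: 60 calendar days after 20 September 2028 is 19 November 2028.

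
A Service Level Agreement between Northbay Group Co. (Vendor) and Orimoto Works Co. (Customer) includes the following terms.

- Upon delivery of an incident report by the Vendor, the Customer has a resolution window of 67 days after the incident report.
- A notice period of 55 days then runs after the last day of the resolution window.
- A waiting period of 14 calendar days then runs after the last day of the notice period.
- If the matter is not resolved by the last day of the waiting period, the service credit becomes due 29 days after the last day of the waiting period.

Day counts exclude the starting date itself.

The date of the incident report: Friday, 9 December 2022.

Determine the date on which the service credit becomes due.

23 May 2023

The last day of the resolution window: 9 December 2022 + 67 days = 14 February 2023.
The last day of the notice period: 55 calendar days after 14 February 2023 is 10 April 2023.
The last day of the waiting period: 14 calendar days after 10 April 2023 is 24 April 2023.
The date on which the service credit becomes due: 24 April 2023 + 29 days = 23 May 2023.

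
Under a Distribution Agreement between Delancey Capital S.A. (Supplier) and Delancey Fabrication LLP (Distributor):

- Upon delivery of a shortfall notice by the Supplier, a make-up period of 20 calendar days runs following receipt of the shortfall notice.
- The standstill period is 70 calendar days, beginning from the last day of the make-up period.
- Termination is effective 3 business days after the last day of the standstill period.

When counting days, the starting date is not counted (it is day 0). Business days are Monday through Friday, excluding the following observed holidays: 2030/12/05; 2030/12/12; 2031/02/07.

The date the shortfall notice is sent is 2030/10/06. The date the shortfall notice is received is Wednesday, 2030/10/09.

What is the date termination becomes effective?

Adding 20 calendar days to 2030/10/09 gives 2030/10/29, which is the last day of the make-up period.
Adding 70 calendar days to 2030/10/29 gives 2031/01/07, which is the last day of the standstill period.
The date termination becomes effective: 3 business days after Tuesday, 2031/01/07, skipping weekends — Jan 8, Jan 9, Jan 10 — lands on Friday, 2031/01/10.

2031/01/10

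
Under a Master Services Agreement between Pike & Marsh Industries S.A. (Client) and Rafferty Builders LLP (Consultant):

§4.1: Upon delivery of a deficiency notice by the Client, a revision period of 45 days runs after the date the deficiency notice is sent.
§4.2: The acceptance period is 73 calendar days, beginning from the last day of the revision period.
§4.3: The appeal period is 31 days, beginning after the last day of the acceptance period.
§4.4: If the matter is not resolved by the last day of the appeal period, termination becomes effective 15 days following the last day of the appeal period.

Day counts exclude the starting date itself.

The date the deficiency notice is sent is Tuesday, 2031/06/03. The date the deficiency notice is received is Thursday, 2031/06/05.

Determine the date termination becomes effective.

2031/11/14

The last day of the revision period: 2031/06/03 + 45 days = 2031/07/18.
The last day of the acceptance period: 73 calendar days after 2031/07/18 is 2031/09/29.
Adding 31 calendar days to 2031/09/29 gives 2031/10/30, which is the last day of the appeal period.
The date termination becomes effective: 2031/10/30 + 15 days = 2031/11/14.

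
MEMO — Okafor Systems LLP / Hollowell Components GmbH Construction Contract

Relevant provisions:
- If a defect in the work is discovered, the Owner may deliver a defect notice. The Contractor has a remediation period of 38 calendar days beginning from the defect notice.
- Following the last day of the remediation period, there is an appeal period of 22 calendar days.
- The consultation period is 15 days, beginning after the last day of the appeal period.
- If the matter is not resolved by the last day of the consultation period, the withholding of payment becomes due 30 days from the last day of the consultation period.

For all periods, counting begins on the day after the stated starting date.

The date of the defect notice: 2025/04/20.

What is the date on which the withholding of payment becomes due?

2025/08/03

The last day of the remediation period: 38 calendar days after 2025/04/20 is 2025/05/28.
Adding 22 calendar days to 2025/05/28 gives 2025/06/19, which is the last day of the appeal period.
Adding 15 calendar days to 2025/06/19 gives 2025/07/04, which is the last day of the consultation period.
Adding 30 calendar days to 2025/07/04 gives 2025/08/03, which is the date on which the withholding of payment becomes due.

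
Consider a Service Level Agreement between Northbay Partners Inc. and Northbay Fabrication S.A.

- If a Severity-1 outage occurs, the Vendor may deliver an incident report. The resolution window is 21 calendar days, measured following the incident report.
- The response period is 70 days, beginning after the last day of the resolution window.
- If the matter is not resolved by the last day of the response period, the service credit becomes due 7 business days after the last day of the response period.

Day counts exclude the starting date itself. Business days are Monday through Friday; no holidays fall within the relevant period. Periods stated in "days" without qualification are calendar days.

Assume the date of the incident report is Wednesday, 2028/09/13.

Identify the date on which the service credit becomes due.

Adding 21 calendar days to 2028/09/13 gives 2028/10/04, which is the last day of the resolution window.
The last day of the response period: 70 calendar days after 2028/10/04 is 2028/12/13.
From Wednesday, 2028/12/13, 7 business days (Dec 14, Dec 15, Dec 18, Dec 19, Dec 20, Dec 21, Dec 22, skipping weekends) brings us to Friday, 2028/12/22, which is the date on which the service credit becomes due.

2028/12/22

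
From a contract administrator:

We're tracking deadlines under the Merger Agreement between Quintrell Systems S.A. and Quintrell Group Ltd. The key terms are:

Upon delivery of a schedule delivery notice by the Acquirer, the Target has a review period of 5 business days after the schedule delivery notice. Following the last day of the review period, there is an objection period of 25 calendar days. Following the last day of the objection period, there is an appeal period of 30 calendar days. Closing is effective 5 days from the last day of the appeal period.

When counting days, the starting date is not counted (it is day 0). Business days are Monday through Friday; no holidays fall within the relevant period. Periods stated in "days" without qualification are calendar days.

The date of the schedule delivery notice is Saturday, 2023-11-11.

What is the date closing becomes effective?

2024-01-16

The last day of the review period: counting 5 business days from Saturday, 2023-11-11 (Nov 13, Nov 14, Nov 15, Nov 16, Nov 17, skipping weekends) reaches Friday, 2023-11-17.
The last day of the objection period: 2023-11-17 + 25 days = 2023-12-12.
The last day of the appeal period: 2023-12-12 + 30 days = 2024-01-11.
Adding 5 calendar days to 2024-01-11 gives 2024-01-16, which is the date closing becomes effective.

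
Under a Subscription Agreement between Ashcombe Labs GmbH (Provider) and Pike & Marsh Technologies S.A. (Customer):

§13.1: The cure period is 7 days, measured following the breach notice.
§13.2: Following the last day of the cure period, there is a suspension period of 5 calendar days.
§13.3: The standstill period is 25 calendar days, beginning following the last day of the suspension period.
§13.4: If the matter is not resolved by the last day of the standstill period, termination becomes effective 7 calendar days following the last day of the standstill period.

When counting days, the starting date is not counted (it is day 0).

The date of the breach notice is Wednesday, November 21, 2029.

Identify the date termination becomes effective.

January 4, 2030

The last day of the cure period: 7 calendar days after November 21, 2029 is November 28, 2029.
Adding 5 calendar days to November 28, 2029 gives December 3, 2029, which is the last day of the suspension period.
The last day of the standstill period: December 3, 2029 + 25 days = December 28, 2029.
The date termination becomes effective: 7 calendar days after December 28, 2029 is January 4, 2030.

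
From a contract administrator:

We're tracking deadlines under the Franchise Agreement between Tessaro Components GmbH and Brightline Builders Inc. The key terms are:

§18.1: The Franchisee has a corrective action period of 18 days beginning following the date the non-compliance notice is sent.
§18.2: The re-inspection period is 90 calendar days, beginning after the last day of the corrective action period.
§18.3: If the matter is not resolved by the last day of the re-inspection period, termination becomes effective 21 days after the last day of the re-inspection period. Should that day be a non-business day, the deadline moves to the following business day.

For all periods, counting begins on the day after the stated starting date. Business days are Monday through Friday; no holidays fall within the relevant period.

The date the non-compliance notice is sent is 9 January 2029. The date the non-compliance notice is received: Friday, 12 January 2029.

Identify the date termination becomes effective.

Adding 18 calendar days to 9 January 2029 gives 27 January 2029, which is the last day of the corrective action period.
Adding 90 calendar days to 27 January 2029 gives 27 April 2029, which is the last day of the re-inspection period.
The date termination becomes effective: 21 calendar days after 27 April 2029 is 18 May 2029. 18 May 2029 is a Friday, so no roll-forward applies.

18 May 2029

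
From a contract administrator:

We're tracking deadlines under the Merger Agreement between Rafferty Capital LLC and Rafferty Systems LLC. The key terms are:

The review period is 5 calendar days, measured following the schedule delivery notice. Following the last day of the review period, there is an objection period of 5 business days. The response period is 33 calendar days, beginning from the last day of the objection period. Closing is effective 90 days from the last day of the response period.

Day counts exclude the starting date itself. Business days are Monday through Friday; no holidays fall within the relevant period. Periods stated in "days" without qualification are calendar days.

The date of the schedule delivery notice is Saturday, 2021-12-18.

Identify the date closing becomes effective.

2022-05-02

The last day of the review period: 5 calendar days after 2021-12-18 is 2021-12-23.
The last day of the objection period: 5 business days after Thursday, 2021-12-23, skipping weekends — Dec 24, Dec 27, Dec 28, Dec 29, Dec 30 — lands on Thursday, 2021-12-30.
The last day of the response period: 33 calendar days after 2021-12-30 is 2022-02-01.
Adding 90 calendar days to 2022-02-01 gives 2022-05-02, which is the date closing becomes effective.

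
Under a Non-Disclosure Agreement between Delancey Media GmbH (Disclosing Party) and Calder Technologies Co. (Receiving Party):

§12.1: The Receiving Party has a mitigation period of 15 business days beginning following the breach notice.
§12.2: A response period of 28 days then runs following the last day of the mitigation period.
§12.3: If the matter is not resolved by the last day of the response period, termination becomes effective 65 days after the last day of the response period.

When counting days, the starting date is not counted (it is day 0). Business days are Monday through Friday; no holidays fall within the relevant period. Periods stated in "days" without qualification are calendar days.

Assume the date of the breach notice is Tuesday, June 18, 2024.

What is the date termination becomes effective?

October 10, 2024

The last day of the mitigation period: counting 15 business days from Tuesday, June 18, 2024 (Jun 19, Jun 20, Jun 21, Jun 24, …, Jul 5, Jul 8, Jul 9, skipping weekends) reaches Tuesday, July 9, 2024.
Adding 28 calendar days to July 9, 2024 gives August 6, 2024, which is the last day of the response period.
The date termination becomes effective: August 6, 2024 + 65 days = October 10, 2024.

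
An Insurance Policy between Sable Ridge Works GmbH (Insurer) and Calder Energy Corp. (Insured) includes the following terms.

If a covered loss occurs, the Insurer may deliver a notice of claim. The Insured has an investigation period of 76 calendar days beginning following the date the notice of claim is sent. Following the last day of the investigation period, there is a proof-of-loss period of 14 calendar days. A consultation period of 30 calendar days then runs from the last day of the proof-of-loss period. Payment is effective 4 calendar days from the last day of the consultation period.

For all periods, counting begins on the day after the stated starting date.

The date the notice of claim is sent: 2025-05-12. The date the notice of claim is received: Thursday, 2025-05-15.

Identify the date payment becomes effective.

2025-09-13

Adding 76 calendar days to 2025-05-12 gives 2025-07-27, which is the last day of the investigation period.
The last day of the proof-of-loss period: 14 calendar days after 2025-07-27 is 2025-08-10.
The last day of the consultation period: 30 calendar days after 2025-08-10 is 2025-09-09.
Adding 4 calendar days to 2025-09-09 gives 2025-09-13, which is the date payment becomes effective.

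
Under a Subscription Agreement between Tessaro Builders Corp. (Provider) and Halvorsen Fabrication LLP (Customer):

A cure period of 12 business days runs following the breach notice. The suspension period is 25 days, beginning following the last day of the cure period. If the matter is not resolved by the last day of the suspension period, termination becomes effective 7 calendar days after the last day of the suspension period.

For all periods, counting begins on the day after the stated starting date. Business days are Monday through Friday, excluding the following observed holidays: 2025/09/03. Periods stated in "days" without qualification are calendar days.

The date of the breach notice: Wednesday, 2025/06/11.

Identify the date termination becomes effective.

2025/07/29

From Wednesday, 2025/06/11, 12 business days (Jun 12, Jun 13, Jun 16, Jun 17, …, Jun 25, Jun 26, Jun 27, skipping weekends) brings us to Friday, 2025/06/27, which is the last day of the cure period.
The last day of the suspension period: 2025/06/27 + 25 days = 2025/07/22.
The date termination becomes effective: 7 calendar days after 2025/07/22 is 2025/07/29.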